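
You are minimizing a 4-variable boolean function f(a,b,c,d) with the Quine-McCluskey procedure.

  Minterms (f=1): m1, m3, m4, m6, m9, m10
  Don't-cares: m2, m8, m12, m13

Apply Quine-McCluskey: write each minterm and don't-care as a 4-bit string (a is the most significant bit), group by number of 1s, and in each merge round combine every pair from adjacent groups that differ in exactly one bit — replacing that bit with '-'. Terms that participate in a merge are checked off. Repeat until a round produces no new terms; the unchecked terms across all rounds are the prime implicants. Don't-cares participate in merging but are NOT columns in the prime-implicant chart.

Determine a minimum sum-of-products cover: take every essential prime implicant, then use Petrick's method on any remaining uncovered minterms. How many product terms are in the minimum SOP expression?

size-2^0 implicants → 0001(✓)  0010(✓)  0011(✓)  0100(✓)  0110(✓)  1000(✓)  1001(✓)  1010(✓)  1100(✓)  1101(✓)
size-2^1 implicants → -001  -010  -100  0-10  00-1  001-  01-0  1-00(✓)  1-01(✓)  10-0  100-(✓)  110-(✓)
size-2^2 implicants → 1-0-
Unchecked terms (primes): -001, -010, -100, 0-10, 00-1, 001-, 01-0, 1-0-, 10-0
Minterm coverage:
  m1 ⊆ -001,00-1
  m3 ⊆ 00-1,001-
  m4 ⊆ -100,01-0
  m6 ⊆ 0-10,01-0
  m9 ⊆ -001,1-0-
  m10 ⊆ -010,10-0
(no essential prime implicants)
Petrick residual → -001, -010, 00-1, 01-0
Cover = b'c'd + b'cd' + a'b'd + a'bd'  |cover|=4

4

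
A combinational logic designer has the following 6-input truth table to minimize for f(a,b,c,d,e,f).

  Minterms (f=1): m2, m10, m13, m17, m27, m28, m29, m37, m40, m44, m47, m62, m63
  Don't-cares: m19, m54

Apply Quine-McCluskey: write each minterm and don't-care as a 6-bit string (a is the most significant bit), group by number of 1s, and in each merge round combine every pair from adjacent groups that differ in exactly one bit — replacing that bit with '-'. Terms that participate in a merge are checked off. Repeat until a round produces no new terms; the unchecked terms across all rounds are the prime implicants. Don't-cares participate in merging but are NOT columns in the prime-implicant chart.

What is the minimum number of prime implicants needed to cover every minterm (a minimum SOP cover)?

Round 0: 000010✓ 001010✓ 001101✓ 010001✓ 010011✓ 011011✓ 011100✓ 011101✓ 100101 101000✓ 101100✓ 101111✓ 110110✓ 111110✓ 111111✓
Round 1: 0-1101 00-010 01-011 0100-1 01110- 1-1111 101-00 11-110 11111-
PIs = {0-1101, 00-010, 01-011, 0100-1, 01110-, 1-1111, 100101, 101-00, 11-110, 11111-}
Coverage chart:
  m2: 00-010 ←essential
  m10: 00-010 ←essential
  m13: 0-1101 ←essential
  m17: 0100-1 ←essential
  m27: 01-011 ←essential
  m28: 01110- ←essential
  m29: 0-1101,01110-
  m37: 100101 ←essential
  m40: 101-00 ←essential
  m44: 101-00 ←essential
  m47: 1-1111 ←essential
  m62: 11-110,11111-
  m63: 1-1111,11111-
Essential: 0-1101, 00-010, 01-011, 0100-1, 01110-, 1-1111, 100101, 101-00
Petrick residual → 11-110
Min cover (9 terms): a'cde'f + a'b'd'ef' + a'bd'ef + a'bc'd'f + a'bcde' + acdef + ab'c'de'f + ab'ce'f' + abdef'

9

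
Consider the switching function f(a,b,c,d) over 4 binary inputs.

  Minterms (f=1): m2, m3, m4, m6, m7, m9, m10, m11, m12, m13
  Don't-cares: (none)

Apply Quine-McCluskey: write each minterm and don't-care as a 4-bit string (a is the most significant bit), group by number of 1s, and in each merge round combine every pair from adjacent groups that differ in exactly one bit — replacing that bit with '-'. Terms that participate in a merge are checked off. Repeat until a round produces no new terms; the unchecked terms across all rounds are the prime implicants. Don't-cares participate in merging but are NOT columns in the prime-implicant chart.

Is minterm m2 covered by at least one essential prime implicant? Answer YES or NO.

YES

[col 0] 0010*, 0011*, 0100*, 0110*, 0111*, 1001*, 1010*, 1011*, 1100*, 1101*
[col 1] -010*, -011*, -100, 0-10*, 0-11*, 001-*, 01-0, 011-*, 1-01, 10-1, 101-*, 110-
[col 2] -01-, 0-1-
Prime implicants: -01-, -100, 0-1-, 01-0, 1-01, 10-1, 110-
PI chart (minterm → PIs covering it):
  2 | -01-,0-1-
  3 | -01-,0-1-
  4 | -100,01-0
  6 | 0-1-,01-0
  7 | 0-1-  (sole → essential)
  9 | 1-01,10-1
  10 | -01-  (sole → essential)
  11 | -01-,10-1
  12 | -100,110-
  13 | 1-01,110-
Essential prime implicants: -01-, 0-1-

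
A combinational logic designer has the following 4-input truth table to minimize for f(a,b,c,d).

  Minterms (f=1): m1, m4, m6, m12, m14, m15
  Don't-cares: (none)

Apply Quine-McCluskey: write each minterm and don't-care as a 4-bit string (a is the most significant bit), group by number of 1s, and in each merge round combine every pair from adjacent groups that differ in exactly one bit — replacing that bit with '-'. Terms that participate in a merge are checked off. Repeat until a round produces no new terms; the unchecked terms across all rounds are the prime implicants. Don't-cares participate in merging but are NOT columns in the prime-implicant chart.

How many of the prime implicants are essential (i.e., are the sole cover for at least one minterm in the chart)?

3

size-2^0 implicants → 0001  0100(✓)  0110(✓)  1100(✓)  1110(✓)  1111(✓)
size-2^1 implicants → -100(✓)  -110(✓)  01-0(✓)  11-0(✓)  111-
size-2^2 implicants → -1-0
Unchecked terms (primes): -1-0, 0001, 111-
Minterm coverage:
  m1 ⊆ 0001 [E]
  m4 ⊆ -1-0 [E]
  m6 ⊆ -1-0 [E]
  m12 ⊆ -1-0 [E]
  m14 ⊆ -1-0,111-
  m15 ⊆ 111- [E]
E = {-1-0, 0001, 111-}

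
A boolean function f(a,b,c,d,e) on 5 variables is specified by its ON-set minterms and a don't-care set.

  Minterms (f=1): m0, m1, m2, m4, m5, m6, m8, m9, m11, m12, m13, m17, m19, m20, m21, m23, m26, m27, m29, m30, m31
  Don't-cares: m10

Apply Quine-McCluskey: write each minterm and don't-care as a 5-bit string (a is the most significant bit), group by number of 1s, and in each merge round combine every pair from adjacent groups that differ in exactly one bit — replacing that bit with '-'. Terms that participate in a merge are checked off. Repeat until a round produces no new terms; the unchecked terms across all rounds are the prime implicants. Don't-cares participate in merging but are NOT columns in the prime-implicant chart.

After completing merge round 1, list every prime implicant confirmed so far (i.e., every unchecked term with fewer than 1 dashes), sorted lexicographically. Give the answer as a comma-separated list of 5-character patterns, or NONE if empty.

NONE

Round 0: 00000✓ 00001✓ 00010✓ 00100✓ 00101✓ 00110✓ 01000✓ 01001✓ 01010✓ 01011✓ 01100✓ 01101✓ 10001✓ 10011✓ 10100✓ 10101✓ 10111✓ 11010✓ 11011✓ 11101✓ 11110✓ 11111✓
Round 1: -0001✓ -0100✓ -0101✓ -1010✓ -1011✓ -1101✓ 0-000✓ 0-001✓ 0-010✓ 0-100✓ 0-101✓ 00-00✓ 00-01✓ 00-10✓ 000-0✓ 0000-✓ 001-0✓ 0010-✓ 01-00✓ 01-01✓ 010-0✓ 010-1✓ 0100-✓ 0101-✓ 0110-✓ 1-011✓ 1-101✓ 1-111✓ 10-01✓ 10-11✓ 100-1✓ 101-1✓ 1010-✓ 11-10✓ 11-11✓ 1101-✓ 111-1✓ 1111-✓
Round 2: --101 -0-01 -010- -101- 0--00✓ 0--01✓ 0-0-0 0-00-✓ 0-10-✓ 00--0 00-0-✓ 01-0-✓ 010-- 1--11 1-1-1 10--1 11-1-
Round 3: 0--0-
PIs = {--101, -0-01, -010-, -101-, 0--0-, 0-0-0, 00--0, 010--, 1--11, 1-1-1, 10--1, 11-1-}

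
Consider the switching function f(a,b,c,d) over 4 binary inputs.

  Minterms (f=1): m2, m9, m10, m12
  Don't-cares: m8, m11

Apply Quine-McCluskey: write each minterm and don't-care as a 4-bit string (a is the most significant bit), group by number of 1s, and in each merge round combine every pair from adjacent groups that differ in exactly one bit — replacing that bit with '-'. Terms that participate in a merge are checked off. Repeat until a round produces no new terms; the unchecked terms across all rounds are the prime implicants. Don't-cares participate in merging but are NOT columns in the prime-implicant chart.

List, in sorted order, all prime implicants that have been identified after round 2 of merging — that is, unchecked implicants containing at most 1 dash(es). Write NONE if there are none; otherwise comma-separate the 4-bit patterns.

size-2^0 implicants → 0010(✓)  1000(✓)  1001(✓)  1010(✓)  1011(✓)  1100(✓)
size-2^1 implicants → -010  1-00  10-0(✓)  10-1(✓)  100-(✓)  101-(✓)
size-2^2 implicants → 10--
Unchecked terms (primes): -010, 1-00, 10--

-010, 1-00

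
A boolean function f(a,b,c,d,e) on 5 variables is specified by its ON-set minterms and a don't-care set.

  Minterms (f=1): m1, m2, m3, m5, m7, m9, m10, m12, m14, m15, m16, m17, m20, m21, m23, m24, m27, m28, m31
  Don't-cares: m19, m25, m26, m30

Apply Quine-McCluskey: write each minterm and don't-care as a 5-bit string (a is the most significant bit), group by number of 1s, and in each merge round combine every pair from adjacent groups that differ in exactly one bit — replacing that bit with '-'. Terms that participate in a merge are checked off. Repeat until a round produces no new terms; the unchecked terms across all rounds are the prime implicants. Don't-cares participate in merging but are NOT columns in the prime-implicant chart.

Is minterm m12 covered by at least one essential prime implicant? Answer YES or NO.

size-2^0 implicants → 00001(✓)  00010(✓)  00011(✓)  00101(✓)  00111(✓)  01001(✓)  01010(✓)  01100(✓)  01110(✓)  01111(✓)  10000(✓)  10001(✓)  10011(✓)  10100(✓)  10101(✓)  10111(✓)  11000(✓)  11001(✓)  11010(✓)  11011(✓)  11100(✓)  11110(✓)  11111(✓)
size-2^1 implicants → -0001(✓)  -0011(✓)  -0101(✓)  -0111(✓)  -1001(✓)  -1010(✓)  -1100(✓)  -1110(✓)  -1111(✓)  0-001(✓)  0-010  0-111(✓)  00-01(✓)  00-11(✓)  000-1(✓)  0001-  001-1(✓)  01-10(✓)  011-0(✓)  0111-(✓)  1-000(✓)  1-001(✓)  1-011(✓)  1-100(✓)  1-111(✓)  10-00(✓)  10-01(✓)  10-11(✓)  100-1(✓)  1000-(✓)  101-1(✓)  1010-(✓)  11-00(✓)  11-10(✓)  11-11(✓)  110-0(✓)  110-1(✓)  1100-(✓)  1101-(✓)  111-0(✓)  1111-(✓)
size-2^2 implicants → --001  --111  -0-01(✓)  -0-11(✓)  -00-1(✓)  -01-1(✓)  -1-10  -11-0  -111-  00--1(✓)  1--00  1--11  1-0-1  1-00-  10--1(✓)  10-0-  11--0  11-1-  110--
size-2^3 implicants → -0--1
Unchecked terms (primes): --001, --111, -0--1, -1-10, -11-0, -111-, 0-010, 0001-, 1--00, 1--11, 1-0-1, 1-00-, 10-0-, 11--0, 11-1-, 110--
Minterm coverage:
  m1 ⊆ --001,-0--1
  m2 ⊆ 0-010,0001-
  m3 ⊆ -0--1,0001-
  m5 ⊆ -0--1 [E]
  m7 ⊆ --111,-0--1
  m9 ⊆ --001 [E]
  m10 ⊆ -1-10,0-010
  m12 ⊆ -11-0 [E]
  m14 ⊆ -1-10,-11-0,-111-
  m15 ⊆ --111,-111-
  m16 ⊆ 1--00,1-00-,10-0-
  m17 ⊆ --001,-0--1,1-0-1,1-00-,10-0-
  m20 ⊆ 1--00,10-0-
  m21 ⊆ -0--1,10-0-
  m23 ⊆ --111,-0--1,1--11
  m24 ⊆ 1--00,1-00-,11--0,110--
  m27 ⊆ 1--11,1-0-1,11-1-,110--
  m28 ⊆ -11-0,1--00,11--0
  m31 ⊆ --111,-111-,1--11,11-1-
E = {--001, -0--1, -11-0}

YES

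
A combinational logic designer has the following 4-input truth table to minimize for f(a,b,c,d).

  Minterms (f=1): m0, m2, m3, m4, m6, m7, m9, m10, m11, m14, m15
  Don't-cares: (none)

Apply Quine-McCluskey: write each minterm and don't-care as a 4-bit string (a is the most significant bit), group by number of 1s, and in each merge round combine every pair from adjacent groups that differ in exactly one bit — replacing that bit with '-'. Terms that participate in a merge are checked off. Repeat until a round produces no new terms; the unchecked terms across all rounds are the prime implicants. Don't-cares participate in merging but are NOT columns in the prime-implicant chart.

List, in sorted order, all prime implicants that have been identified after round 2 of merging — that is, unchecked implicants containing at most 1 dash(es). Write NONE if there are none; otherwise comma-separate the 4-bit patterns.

size-2^0 implicants → 0000(✓)  0010(✓)  0011(✓)  0100(✓)  0110(✓)  0111(✓)  1001(✓)  1010(✓)  1011(✓)  1110(✓)  1111(✓)
size-2^1 implicants → -010(✓)  -011(✓)  -110(✓)  -111(✓)  0-00(✓)  0-10(✓)  0-11(✓)  00-0(✓)  001-(✓)  01-0(✓)  011-(✓)  1-10(✓)  1-11(✓)  10-1  101-(✓)  111-(✓)
size-2^2 implicants → --10(✓)  --11(✓)  -01-(✓)  -11-(✓)  0--0  0-1-(✓)  1-1-(✓)
size-2^3 implicants → --1-
Unchecked terms (primes): --1-, 0--0, 10-1

10-1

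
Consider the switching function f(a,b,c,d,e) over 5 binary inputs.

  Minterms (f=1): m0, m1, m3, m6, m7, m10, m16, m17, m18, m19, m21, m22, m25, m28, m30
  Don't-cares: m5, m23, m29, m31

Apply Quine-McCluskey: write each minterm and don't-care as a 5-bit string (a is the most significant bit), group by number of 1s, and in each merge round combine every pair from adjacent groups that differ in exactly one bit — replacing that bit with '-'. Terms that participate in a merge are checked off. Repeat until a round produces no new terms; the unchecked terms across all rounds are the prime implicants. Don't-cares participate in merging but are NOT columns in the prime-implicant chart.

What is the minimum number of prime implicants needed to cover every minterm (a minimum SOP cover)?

size-2^0 implicants → 00000(✓)  00001(✓)  00011(✓)  00101(✓)  00110(✓)  00111(✓)  01010  10000(✓)  10001(✓)  10010(✓)  10011(✓)  10101(✓)  10110(✓)  10111(✓)  11001(✓)  11100(✓)  11101(✓)  11110(✓)  11111(✓)
size-2^1 implicants → -0000(✓)  -0001(✓)  -0011(✓)  -0101(✓)  -0110(✓)  -0111(✓)  00-01(✓)  00-11(✓)  000-1(✓)  0000-(✓)  001-1(✓)  0011-(✓)  1-001(✓)  1-101(✓)  1-110(✓)  1-111(✓)  10-01(✓)  10-10(✓)  10-11(✓)  100-0(✓)  100-1(✓)  1000-(✓)  1001-(✓)  101-1(✓)  1011-(✓)  11-01(✓)  111-0(✓)  111-1(✓)  1110-(✓)  1111-(✓)
size-2^2 implicants → -0-01(✓)  -0-11(✓)  -00-1(✓)  -000-  -01-1(✓)  -011-  00--1(✓)  1--01  1-1-1  1-11-  10--1(✓)  10-1-  100--  111--
size-2^3 implicants → -0--1
Unchecked terms (primes): -0--1, -000-, -011-, 01010, 1--01, 1-1-1, 1-11-, 10-1-, 100--, 111--
Minterm coverage:
  m0 ⊆ -000- [E]
  m1 ⊆ -0--1,-000-
  m3 ⊆ -0--1 [E]
  m6 ⊆ -011- [E]
  m7 ⊆ -0--1,-011-
  m10 ⊆ 01010 [E]
  m16 ⊆ -000-,100--
  m17 ⊆ -0--1,-000-,1--01,100--
  m18 ⊆ 10-1-,100--
  m19 ⊆ -0--1,10-1-,100--
  m21 ⊆ -0--1,1--01,1-1-1
  m22 ⊆ -011-,1-11-,10-1-
  m25 ⊆ 1--01 [E]
  m28 ⊆ 111-- [E]
  m30 ⊆ 1-11-,111--
E = {-0--1, -000-, -011-, 01010, 1--01, 111--}
Petrick residual → 10-1-
Cover = b'e + b'c'd' + b'cd + a'bc'de' + ad'e + ab'd + abc  |cover|=7

7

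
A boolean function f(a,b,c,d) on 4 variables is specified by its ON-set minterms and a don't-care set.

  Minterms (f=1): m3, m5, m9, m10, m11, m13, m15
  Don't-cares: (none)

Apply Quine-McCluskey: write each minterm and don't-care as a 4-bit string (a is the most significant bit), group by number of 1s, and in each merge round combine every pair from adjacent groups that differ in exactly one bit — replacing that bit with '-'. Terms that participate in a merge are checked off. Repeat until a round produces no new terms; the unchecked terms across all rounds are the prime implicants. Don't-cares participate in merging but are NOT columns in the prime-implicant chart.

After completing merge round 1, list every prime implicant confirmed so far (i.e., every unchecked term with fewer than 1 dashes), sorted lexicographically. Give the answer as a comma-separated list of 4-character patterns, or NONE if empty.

NONE

[col 0] 0011*, 0101*, 1001*, 1010*, 1011*, 1101*, 1111*
[col 1] -011, -101, 1-01*, 1-11*, 10-1*, 101-, 11-1*
[col 2] 1--1
Prime implicants: -011, -101, 1--1, 101-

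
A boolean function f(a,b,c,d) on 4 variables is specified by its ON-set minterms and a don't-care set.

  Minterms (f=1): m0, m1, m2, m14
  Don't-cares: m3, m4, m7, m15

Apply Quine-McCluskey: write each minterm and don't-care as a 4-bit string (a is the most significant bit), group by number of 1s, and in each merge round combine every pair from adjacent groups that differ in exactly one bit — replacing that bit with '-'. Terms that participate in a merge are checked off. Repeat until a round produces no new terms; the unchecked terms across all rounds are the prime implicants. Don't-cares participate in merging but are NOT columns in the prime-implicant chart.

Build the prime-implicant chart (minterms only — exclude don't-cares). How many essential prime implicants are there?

Round 0: 0000✓ 0001✓ 0010✓ 0011✓ 0100✓ 0111✓ 1110✓ 1111✓
Round 1: -111 0-00 0-11 00-0✓ 00-1✓ 000-✓ 001-✓ 111-
Round 2: 00--
PIs = {-111, 0-00, 0-11, 00--, 111-}
Coverage chart:
  m0: 0-00,00--
  m1: 00-- ←essential
  m2: 00-- ←essential
  m14: 111- ←essential
Essential: 00--, 111-

2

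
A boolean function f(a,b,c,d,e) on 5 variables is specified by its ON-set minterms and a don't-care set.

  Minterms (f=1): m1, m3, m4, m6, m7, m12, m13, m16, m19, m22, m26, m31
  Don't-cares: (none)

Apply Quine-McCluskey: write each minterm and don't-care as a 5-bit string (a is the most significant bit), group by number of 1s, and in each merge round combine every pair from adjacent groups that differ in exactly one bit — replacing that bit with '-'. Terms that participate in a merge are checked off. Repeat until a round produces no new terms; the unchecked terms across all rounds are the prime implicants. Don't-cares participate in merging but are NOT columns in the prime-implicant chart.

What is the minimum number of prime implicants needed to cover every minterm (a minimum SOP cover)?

[col 0] 00001*, 00011*, 00100*, 00110*, 00111*, 01100*, 01101*, 10000, 10011*, 10110*, 11010, 11111
[col 1] -0011, -0110, 0-100, 00-11, 000-1, 001-0, 0011-, 0110-
Prime implicants: -0011, -0110, 0-100, 00-11, 000-1, 001-0, 0011-, 0110-, 10000, 11010, 11111
PI chart (minterm → PIs covering it):
  1 | 000-1  (sole → essential)
  3 | -0011,00-11,000-1
  4 | 0-100,001-0
  6 | -0110,001-0,0011-
  7 | 00-11,0011-
  12 | 0-100,0110-
  13 | 0110-  (sole → essential)
  16 | 10000  (sole → essential)
  19 | -0011  (sole → essential)
  22 | -0110  (sole → essential)
  26 | 11010  (sole → essential)
  31 | 11111  (sole → essential)
Essential prime implicants: -0011, -0110, 000-1, 0110-, 10000, 11010, 11111
Petrick residual → 0-100, 00-11
Minimum SOP uses 9 PIs: b'c'de + b'cde' + a'cd'e' + a'b'de + a'b'c'e + a'bcd' + ab'c'd'e' + abc'de' + abcde

9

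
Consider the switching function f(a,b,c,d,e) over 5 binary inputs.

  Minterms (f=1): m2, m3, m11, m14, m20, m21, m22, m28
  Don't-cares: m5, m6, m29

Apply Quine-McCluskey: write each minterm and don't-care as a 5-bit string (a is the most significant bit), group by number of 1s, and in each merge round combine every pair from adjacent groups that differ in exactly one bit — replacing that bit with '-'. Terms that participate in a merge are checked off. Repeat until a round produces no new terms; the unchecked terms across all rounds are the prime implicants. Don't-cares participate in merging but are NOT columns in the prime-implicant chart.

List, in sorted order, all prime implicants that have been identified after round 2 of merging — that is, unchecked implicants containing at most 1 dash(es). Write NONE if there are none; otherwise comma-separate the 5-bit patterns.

-0101, -0110, 0-011, 0-110, 00-10, 0001-, 101-0

[col 0] 00010*, 00011*, 00101*, 00110*, 01011*, 01110*, 10100*, 10101*, 10110*, 11100*, 11101*
[col 1] -0101, -0110, 0-011, 0-110, 00-10, 0001-, 1-100*, 1-101*, 101-0, 1010-*, 1110-*
[col 2] 1-10-
Prime implicants: -0101, -0110, 0-011, 0-110, 00-10, 0001-, 1-10-, 101-0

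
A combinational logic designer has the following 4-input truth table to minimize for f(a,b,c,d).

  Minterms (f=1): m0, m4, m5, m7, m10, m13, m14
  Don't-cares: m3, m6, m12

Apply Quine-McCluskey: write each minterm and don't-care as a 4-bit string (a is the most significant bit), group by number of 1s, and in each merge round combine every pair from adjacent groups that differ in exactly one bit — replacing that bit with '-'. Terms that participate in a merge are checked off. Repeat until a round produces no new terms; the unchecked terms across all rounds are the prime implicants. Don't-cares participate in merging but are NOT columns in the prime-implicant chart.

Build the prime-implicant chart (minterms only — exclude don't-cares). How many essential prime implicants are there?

3

size-2^0 implicants → 0000(✓)  0011(✓)  0100(✓)  0101(✓)  0110(✓)  0111(✓)  1010(✓)  1100(✓)  1101(✓)  1110(✓)
size-2^1 implicants → -100(✓)  -101(✓)  -110(✓)  0-00  0-11  01-0(✓)  01-1(✓)  010-(✓)  011-(✓)  1-10  11-0(✓)  110-(✓)
size-2^2 implicants → -1-0  -10-  01--
Unchecked terms (primes): -1-0, -10-, 0-00, 0-11, 01--, 1-10
Minterm coverage:
  m0 ⊆ 0-00 [E]
  m4 ⊆ -1-0,-10-,0-00,01--
  m5 ⊆ -10-,01--
  m7 ⊆ 0-11,01--
  m10 ⊆ 1-10 [E]
  m13 ⊆ -10- [E]
  m14 ⊆ -1-0,1-10
E = {-10-, 0-00, 1-10}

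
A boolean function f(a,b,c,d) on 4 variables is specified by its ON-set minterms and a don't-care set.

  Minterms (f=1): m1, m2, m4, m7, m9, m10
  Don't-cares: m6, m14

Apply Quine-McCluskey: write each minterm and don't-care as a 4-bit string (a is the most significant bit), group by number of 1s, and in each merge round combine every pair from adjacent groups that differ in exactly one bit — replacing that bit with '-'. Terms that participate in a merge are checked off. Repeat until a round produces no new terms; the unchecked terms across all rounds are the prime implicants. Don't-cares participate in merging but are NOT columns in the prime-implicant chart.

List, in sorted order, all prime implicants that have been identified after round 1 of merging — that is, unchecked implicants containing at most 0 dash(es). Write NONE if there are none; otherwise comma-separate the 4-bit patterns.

Round 0: 0001✓ 0010✓ 0100✓ 0110✓ 0111✓ 1001✓ 1010✓ 1110✓
Round 1: -001 -010✓ -110✓ 0-10✓ 01-0 011- 1-10✓
Round 2: --10
PIs = {--10, -001, 01-0, 011-}

NONE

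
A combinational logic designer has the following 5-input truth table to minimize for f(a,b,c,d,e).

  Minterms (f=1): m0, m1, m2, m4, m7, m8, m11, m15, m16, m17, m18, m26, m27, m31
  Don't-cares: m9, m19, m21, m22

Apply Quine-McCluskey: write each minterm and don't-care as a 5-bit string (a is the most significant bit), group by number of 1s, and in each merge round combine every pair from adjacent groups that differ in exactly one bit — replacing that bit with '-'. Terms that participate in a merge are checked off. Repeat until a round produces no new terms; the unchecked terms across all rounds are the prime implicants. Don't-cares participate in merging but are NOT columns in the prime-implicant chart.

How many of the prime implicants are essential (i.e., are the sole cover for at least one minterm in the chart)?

Round 0: 00000✓ 00001✓ 00010✓ 00100✓ 00111✓ 01000✓ 01001✓ 01011✓ 01111✓ 10000✓ 10001✓ 10010✓ 10011✓ 10101✓ 10110✓ 11010✓ 11011✓ 11111✓
Round 1: -0000✓ -0001✓ -0010✓ -1011✓ -1111✓ 0-000✓ 0-001✓ 0-111 00-00 000-0✓ 0000-✓ 01-11✓ 010-1 0100-✓ 1-010✓ 1-011✓ 10-01 10-10 100-0✓ 100-1✓ 1000-✓ 1001-✓ 11-11✓ 1101-✓
Round 2: -00-0 -000- -1-11 0-00- 1-01- 100--
PIs = {-00-0, -000-, -1-11, 0-00-, 0-111, 00-00, 010-1, 1-01-, 10-01, 10-10, 100--}
Coverage chart:
  m0: -00-0,-000-,0-00-,00-00
  m1: -000-,0-00-
  m2: -00-0 ←essential
  m4: 00-00 ←essential
  m7: 0-111 ←essential
  m8: 0-00- ←essential
  m11: -1-11,010-1
  m15: -1-11,0-111
  m16: -00-0,-000-,100--
  m17: -000-,10-01,100--
  m18: -00-0,1-01-,10-10,100--
  m26: 1-01- ←essential
  m27: -1-11,1-01-
  m31: -1-11 ←essential
Essential: -00-0, -1-11, 0-00-, 0-111, 00-00, 1-01-

6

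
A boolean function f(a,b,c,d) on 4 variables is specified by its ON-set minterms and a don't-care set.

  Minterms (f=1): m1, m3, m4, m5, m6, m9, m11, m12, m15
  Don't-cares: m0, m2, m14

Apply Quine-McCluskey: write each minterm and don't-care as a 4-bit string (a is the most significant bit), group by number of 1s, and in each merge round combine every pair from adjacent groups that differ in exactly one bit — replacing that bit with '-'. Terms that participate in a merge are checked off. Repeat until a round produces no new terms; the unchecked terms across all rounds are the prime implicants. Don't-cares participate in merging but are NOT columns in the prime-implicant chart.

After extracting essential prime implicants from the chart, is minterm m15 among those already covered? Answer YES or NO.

size-2^0 implicants → 0000(✓)  0001(✓)  0010(✓)  0011(✓)  0100(✓)  0101(✓)  0110(✓)  1001(✓)  1011(✓)  1100(✓)  1110(✓)  1111(✓)
size-2^1 implicants → -001(✓)  -011(✓)  -100(✓)  -110(✓)  0-00(✓)  0-01(✓)  0-10(✓)  00-0(✓)  00-1(✓)  000-(✓)  001-(✓)  01-0(✓)  010-(✓)  1-11  10-1(✓)  11-0(✓)  111-
size-2^2 implicants → -0-1  -1-0  0--0  0-0-  00--
Unchecked terms (primes): -0-1, -1-0, 0--0, 0-0-, 00--, 1-11, 111-
Minterm coverage:
  m1 ⊆ -0-1,0-0-,00--
  m3 ⊆ -0-1,00--
  m4 ⊆ -1-0,0--0,0-0-
  m5 ⊆ 0-0- [E]
  m6 ⊆ -1-0,0--0
  m9 ⊆ -0-1 [E]
  m11 ⊆ -0-1,1-11
  m12 ⊆ -1-0 [E]
  m15 ⊆ 1-11,111-
E = {-0-1, -1-0, 0-0-}

NO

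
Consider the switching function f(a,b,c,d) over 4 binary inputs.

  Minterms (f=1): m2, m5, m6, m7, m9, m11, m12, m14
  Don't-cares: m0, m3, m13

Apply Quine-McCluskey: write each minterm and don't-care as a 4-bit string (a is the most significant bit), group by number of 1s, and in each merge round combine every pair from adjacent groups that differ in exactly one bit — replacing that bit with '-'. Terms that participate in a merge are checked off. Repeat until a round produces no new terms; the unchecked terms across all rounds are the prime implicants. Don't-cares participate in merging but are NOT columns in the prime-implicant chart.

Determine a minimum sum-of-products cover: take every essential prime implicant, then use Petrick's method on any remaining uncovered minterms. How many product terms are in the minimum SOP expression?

[col 0] 0000*, 0010*, 0011*, 0101*, 0110*, 0111*, 1001*, 1011*, 1100*, 1101*, 1110*
[col 1] -011, -101, -110, 0-10*, 0-11*, 00-0, 001-*, 01-1, 011-*, 1-01, 10-1, 11-0, 110-
[col 2] 0-1-
Prime implicants: -011, -101, -110, 0-1-, 00-0, 01-1, 1-01, 10-1, 11-0, 110-
PI chart (minterm → PIs covering it):
  2 | 0-1-,00-0
  5 | -101,01-1
  6 | -110,0-1-
  7 | 0-1-,01-1
  9 | 1-01,10-1
  11 | -011,10-1
  12 | 11-0,110-
  14 | -110,11-0
(no essential prime implicants)
Petrick residual → -101, 0-1-, 10-1, 11-0
Minimum SOP uses 4 PIs: bc'd + a'c + ab'd + abd'

4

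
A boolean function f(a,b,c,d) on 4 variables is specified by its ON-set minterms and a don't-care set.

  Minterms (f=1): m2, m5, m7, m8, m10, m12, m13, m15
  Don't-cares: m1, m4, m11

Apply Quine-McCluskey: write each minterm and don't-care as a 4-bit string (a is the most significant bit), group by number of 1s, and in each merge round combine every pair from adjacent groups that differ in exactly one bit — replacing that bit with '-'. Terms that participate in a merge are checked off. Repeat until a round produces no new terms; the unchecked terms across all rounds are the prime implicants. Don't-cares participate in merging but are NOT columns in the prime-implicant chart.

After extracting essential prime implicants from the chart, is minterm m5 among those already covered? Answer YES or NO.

Round 0: 0001✓ 0010✓ 0100✓ 0101✓ 0111✓ 1000✓ 1010✓ 1011✓ 1100✓ 1101✓ 1111✓
Round 1: -010 -100✓ -101✓ -111✓ 0-01 01-1✓ 010-✓ 1-00 1-11 10-0 101- 11-1✓ 110-✓
Round 2: -1-1 -10-
PIs = {-010, -1-1, -10-, 0-01, 1-00, 1-11, 10-0, 101-}
Coverage chart:
  m2: -010 ←essential
  m5: -1-1,-10-,0-01
  m7: -1-1 ←essential
  m8: 1-00,10-0
  m10: -010,10-0,101-
  m12: -10-,1-00
  m13: -1-1,-10-
  m15: -1-1,1-11
Essential: -010, -1-1

YES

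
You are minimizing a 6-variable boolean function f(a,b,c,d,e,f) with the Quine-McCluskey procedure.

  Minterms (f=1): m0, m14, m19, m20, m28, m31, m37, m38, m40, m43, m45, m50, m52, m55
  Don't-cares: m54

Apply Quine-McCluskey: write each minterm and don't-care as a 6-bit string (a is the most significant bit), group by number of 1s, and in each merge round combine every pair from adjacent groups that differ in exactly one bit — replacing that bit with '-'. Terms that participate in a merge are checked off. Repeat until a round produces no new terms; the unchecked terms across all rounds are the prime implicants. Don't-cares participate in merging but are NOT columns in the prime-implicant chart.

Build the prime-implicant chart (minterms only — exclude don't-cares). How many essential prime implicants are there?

size-2^0 implicants → 000000  001110  010011  010100(✓)  011100(✓)  011111  100101(✓)  100110(✓)  101000  101011  101101(✓)  110010(✓)  110100(✓)  110110(✓)  110111(✓)
size-2^1 implicants → -10100  01-100  1-0110  10-101  110-10  1101-0  11011-
Unchecked terms (primes): -10100, 000000, 001110, 01-100, 010011, 011111, 1-0110, 10-101, 101000, 101011, 110-10, 1101-0, 11011-
Minterm coverage:
  m0 ⊆ 000000 [E]
  m14 ⊆ 001110 [E]
  m19 ⊆ 010011 [E]
  m20 ⊆ -10100,01-100
  m28 ⊆ 01-100 [E]
  m31 ⊆ 011111 [E]
  m37 ⊆ 10-101 [E]
  m38 ⊆ 1-0110 [E]
  m40 ⊆ 101000 [E]
  m43 ⊆ 101011 [E]
  m45 ⊆ 10-101 [E]
  m50 ⊆ 110-10 [E]
  m52 ⊆ -10100,1101-0
  m55 ⊆ 11011- [E]
E = {000000, 001110, 01-100, 010011, 011111, 1-0110, 10-101, 101000, 101011, 110-10, 11011-}

11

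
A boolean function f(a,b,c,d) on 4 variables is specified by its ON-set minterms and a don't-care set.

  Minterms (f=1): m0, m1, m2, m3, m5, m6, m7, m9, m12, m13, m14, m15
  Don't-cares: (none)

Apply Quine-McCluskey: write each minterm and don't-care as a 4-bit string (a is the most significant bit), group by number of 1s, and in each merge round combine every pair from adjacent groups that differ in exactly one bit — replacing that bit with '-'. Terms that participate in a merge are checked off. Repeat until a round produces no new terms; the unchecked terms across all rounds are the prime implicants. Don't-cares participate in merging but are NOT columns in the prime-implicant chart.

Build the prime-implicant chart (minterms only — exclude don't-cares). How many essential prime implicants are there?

size-2^0 implicants → 0000(✓)  0001(✓)  0010(✓)  0011(✓)  0101(✓)  0110(✓)  0111(✓)  1001(✓)  1100(✓)  1101(✓)  1110(✓)  1111(✓)
size-2^1 implicants → -001(✓)  -101(✓)  -110(✓)  -111(✓)  0-01(✓)  0-10(✓)  0-11(✓)  00-0(✓)  00-1(✓)  000-(✓)  001-(✓)  01-1(✓)  011-(✓)  1-01(✓)  11-0(✓)  11-1(✓)  110-(✓)  111-(✓)
size-2^2 implicants → --01  -1-1  -11-  0--1  0-1-  00--  11--
Unchecked terms (primes): --01, -1-1, -11-, 0--1, 0-1-, 00--, 11--
Minterm coverage:
  m0 ⊆ 00-- [E]
  m1 ⊆ --01,0--1,00--
  m2 ⊆ 0-1-,00--
  m3 ⊆ 0--1,0-1-,00--
  m5 ⊆ --01,-1-1,0--1
  m6 ⊆ -11-,0-1-
  m7 ⊆ -1-1,-11-,0--1,0-1-
  m9 ⊆ --01 [E]
  m12 ⊆ 11-- [E]
  m13 ⊆ --01,-1-1,11--
  m14 ⊆ -11-,11--
  m15 ⊆ -1-1,-11-,11--
E = {--01, 00--, 11--}

3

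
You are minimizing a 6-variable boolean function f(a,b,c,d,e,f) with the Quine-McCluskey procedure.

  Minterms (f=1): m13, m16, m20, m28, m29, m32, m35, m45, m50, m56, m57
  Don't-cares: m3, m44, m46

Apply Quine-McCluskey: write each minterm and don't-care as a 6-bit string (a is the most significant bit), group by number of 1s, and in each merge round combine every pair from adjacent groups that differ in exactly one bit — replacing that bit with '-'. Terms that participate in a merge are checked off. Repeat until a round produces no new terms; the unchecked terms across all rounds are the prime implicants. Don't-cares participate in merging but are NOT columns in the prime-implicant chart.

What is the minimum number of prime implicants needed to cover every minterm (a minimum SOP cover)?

[col 0] 000011*, 001101*, 010000*, 010100*, 011100*, 011101*, 100000, 100011*, 101100*, 101101*, 101110*, 110010, 111000*, 111001*
[col 1] -00011, -01101, 0-1101, 01-100, 010-00, 01110-, 1011-0, 10110-, 11100-
Prime implicants: -00011, -01101, 0-1101, 01-100, 010-00, 01110-, 100000, 1011-0, 10110-, 110010, 11100-
PI chart (minterm → PIs covering it):
  13 | -01101,0-1101
  16 | 010-00  (sole → essential)
  20 | 01-100,010-00
  28 | 01-100,01110-
  29 | 0-1101,01110-
  32 | 100000  (sole → essential)
  35 | -00011  (sole → essential)
  45 | -01101,10110-
  50 | 110010  (sole → essential)
  56 | 11100-  (sole → essential)
  57 | 11100-  (sole → essential)
Essential prime implicants: -00011, 010-00, 100000, 110010, 11100-
Petrick residual → -01101, 01110-
Minimum SOP uses 7 PIs: b'c'd'ef + b'cde'f + a'bc'e'f' + a'bcde' + ab'c'd'e'f' + abc'd'ef' + abcd'e'

7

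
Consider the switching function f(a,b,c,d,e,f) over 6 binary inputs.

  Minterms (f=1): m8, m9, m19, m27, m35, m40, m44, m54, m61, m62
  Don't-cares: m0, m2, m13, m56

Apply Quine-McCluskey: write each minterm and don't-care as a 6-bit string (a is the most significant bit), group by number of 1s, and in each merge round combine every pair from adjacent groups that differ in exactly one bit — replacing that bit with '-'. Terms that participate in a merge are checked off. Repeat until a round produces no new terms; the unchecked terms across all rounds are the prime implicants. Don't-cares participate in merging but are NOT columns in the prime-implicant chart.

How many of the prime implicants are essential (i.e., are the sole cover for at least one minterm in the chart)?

5

[col 0] 000000*, 000010*, 001000*, 001001*, 001101*, 010011*, 011011*, 100011, 101000*, 101100*, 110110*, 111000*, 111101, 111110*
[col 1] -01000, 00-000, 0000-0, 001-01, 00100-, 01-011, 1-1000, 101-00, 11-110
Prime implicants: -01000, 00-000, 0000-0, 001-01, 00100-, 01-011, 1-1000, 100011, 101-00, 11-110, 111101
PI chart (minterm → PIs covering it):
  8 | -01000,00-000,00100-
  9 | 001-01,00100-
  19 | 01-011  (sole → essential)
  27 | 01-011  (sole → essential)
  35 | 100011  (sole → essential)
  40 | -01000,1-1000,101-00
  44 | 101-00  (sole → essential)
  54 | 11-110  (sole → essential)
  61 | 111101  (sole → essential)
  62 | 11-110  (sole → essential)
Essential prime implicants: 01-011, 100011, 101-00, 11-110, 111101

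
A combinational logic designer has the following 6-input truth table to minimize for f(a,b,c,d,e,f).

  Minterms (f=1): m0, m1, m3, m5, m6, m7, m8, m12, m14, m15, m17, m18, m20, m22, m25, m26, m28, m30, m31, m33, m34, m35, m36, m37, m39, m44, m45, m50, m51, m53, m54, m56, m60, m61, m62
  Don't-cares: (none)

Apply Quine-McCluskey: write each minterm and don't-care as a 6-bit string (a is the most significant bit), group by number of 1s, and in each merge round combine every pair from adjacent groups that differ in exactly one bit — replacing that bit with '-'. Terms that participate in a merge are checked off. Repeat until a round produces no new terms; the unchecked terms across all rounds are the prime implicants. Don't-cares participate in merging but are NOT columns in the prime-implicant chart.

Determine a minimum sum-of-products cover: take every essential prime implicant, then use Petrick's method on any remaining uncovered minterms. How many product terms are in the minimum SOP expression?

size-2^0 implicants → 000000(✓)  000001(✓)  000011(✓)  000101(✓)  000110(✓)  000111(✓)  001000(✓)  001100(✓)  001110(✓)  001111(✓)  010001(✓)  010010(✓)  010100(✓)  010110(✓)  011001(✓)  011010(✓)  011100(✓)  011110(✓)  011111(✓)  100001(✓)  100010(✓)  100011(✓)  100100(✓)  100101(✓)  100111(✓)  101100(✓)  101101(✓)  110010(✓)  110011(✓)  110101(✓)  110110(✓)  111000(✓)  111100(✓)  111101(✓)  111110(✓)
size-2^1 implicants → -00001(✓)  -00011(✓)  -00101(✓)  -00111(✓)  -01100(✓)  -10010(✓)  -10110(✓)  -11100(✓)  -11110(✓)  0-0001  0-0110(✓)  0-1100(✓)  0-1110(✓)  0-1111(✓)  00-000  00-110(✓)  00-111(✓)  000-01(✓)  000-11(✓)  0000-1(✓)  00000-  0001-1(✓)  00011-(✓)  001-00  0011-0(✓)  00111-(✓)  01-001  01-010(✓)  01-100(✓)  01-110(✓)  010-10(✓)  0101-0(✓)  011-10(✓)  0111-0(✓)  01111-(✓)  1-0010(✓)  1-0011(✓)  1-0101(✓)  1-1100(✓)  1-1101(✓)  10-100(✓)  10-101(✓)  100-01(✓)  100-11(✓)  1000-1(✓)  10001-(✓)  1001-1(✓)  10010-(✓)  10110-(✓)  11-101(✓)  11-110(✓)  110-10(✓)  11001-(✓)  111-00  1111-0(✓)  11110-(✓)
size-2^2 implicants → --1100  -00-01(✓)  -00-11(✓)  -000-1(✓)  -001-1(✓)  -1-110  -10-10  -111-0  0--110  0-11-0  0-111-  00-11-  000--1(✓)  01--10  01-1-0  1--101  1-001-  1-110-  10-10-  100--1(✓)
size-2^3 implicants → -00--1
Unchecked terms (primes): --1100, -00--1, -1-110, -10-10, -111-0, 0--110, 0-0001, 0-11-0, 0-111-, 00-000, 00-11-, 00000-, 001-00, 01--10, 01-001, 01-1-0, 1--101, 1-001-, 1-110-, 10-10-, 111-00
Minterm coverage:
  m0 ⊆ 00-000,00000-
  m1 ⊆ -00--1,0-0001,00000-
  m3 ⊆ -00--1 [E]
  m5 ⊆ -00--1 [E]
  m6 ⊆ 0--110,00-11-
  m7 ⊆ -00--1,00-11-
  m8 ⊆ 00-000,001-00
  m12 ⊆ --1100,0-11-0,001-00
  m14 ⊆ 0--110,0-11-0,0-111-,00-11-
  m15 ⊆ 0-111-,00-11-
  m17 ⊆ 0-0001,01-001
  m18 ⊆ -10-10,01--10
  m20 ⊆ 01-1-0 [E]
  m22 ⊆ -1-110,-10-10,0--110,01--10,01-1-0
  m25 ⊆ 01-001 [E]
  m26 ⊆ 01--10 [E]
  m28 ⊆ --1100,-111-0,0-11-0,01-1-0
  m30 ⊆ -1-110,-111-0,0--110,0-11-0,0-111-,01--10,01-1-0
  m31 ⊆ 0-111- [E]
  m33 ⊆ -00--1 [E]
  m34 ⊆ 1-001- [E]
  m35 ⊆ -00--1,1-001-
  m36 ⊆ 10-10- [E]
  m37 ⊆ -00--1,1--101,10-10-
  m39 ⊆ -00--1 [E]
  m44 ⊆ --1100,1-110-,10-10-
  m45 ⊆ 1--101,1-110-,10-10-
  m50 ⊆ -10-10,1-001-
  m51 ⊆ 1-001- [E]
  m53 ⊆ 1--101 [E]
  m54 ⊆ -1-110,-10-10
  m56 ⊆ 111-00 [E]
  m60 ⊆ --1100,-111-0,1-110-,111-00
  m61 ⊆ 1--101,1-110-
  m62 ⊆ -1-110,-111-0
E = {-00--1, 0-111-, 01--10, 01-001, 01-1-0, 1--101, 1-001-, 10-10-, 111-00}
Petrick residual → --1100, -1-110, 0--110, 00-000
Cover = cde'f' + b'c'f + bdef' + a'def' + a'cde + a'b'd'e'f' + a'bef' + a'bd'e'f + a'bdf' + ade'f + ac'd'e + ab'de' + abce'f'  |cover|=13

13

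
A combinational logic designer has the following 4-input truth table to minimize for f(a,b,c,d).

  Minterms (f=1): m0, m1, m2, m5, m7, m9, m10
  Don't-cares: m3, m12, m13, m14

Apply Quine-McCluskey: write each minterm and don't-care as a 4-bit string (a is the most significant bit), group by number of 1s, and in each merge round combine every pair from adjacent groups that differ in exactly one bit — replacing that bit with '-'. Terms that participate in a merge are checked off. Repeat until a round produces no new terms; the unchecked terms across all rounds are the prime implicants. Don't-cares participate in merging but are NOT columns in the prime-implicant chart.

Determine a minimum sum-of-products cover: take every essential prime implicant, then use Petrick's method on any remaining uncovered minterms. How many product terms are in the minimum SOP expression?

Round 0: 0000✓ 0001✓ 0010✓ 0011✓ 0101✓ 0111✓ 1001✓ 1010✓ 1100✓ 1101✓ 1110✓
Round 1: -001✓ -010 -101✓ 0-01✓ 0-11✓ 00-0✓ 00-1✓ 000-✓ 001-✓ 01-1✓ 1-01✓ 1-10 11-0 110-
Round 2: --01 0--1 00--
PIs = {--01, -010, 0--1, 00--, 1-10, 11-0, 110-}
Coverage chart:
  m0: 00-- ←essential
  m1: --01,0--1,00--
  m2: -010,00--
  m5: --01,0--1
  m7: 0--1 ←essential
  m9: --01 ←essential
  m10: -010,1-10
Essential: --01, 0--1, 00--
Petrick residual → -010
Min cover (4 terms): c'd + b'cd' + a'd + a'b'

4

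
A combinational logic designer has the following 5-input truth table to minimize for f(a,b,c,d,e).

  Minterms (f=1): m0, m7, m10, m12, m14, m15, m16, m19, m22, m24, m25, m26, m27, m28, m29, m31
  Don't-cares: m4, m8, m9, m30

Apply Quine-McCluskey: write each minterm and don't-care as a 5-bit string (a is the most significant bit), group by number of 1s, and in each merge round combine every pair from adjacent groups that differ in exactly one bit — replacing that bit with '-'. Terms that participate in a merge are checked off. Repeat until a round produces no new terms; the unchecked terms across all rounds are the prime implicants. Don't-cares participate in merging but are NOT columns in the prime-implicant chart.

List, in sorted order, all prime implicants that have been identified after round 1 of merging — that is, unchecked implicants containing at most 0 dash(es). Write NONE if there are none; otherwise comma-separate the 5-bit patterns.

NONE

size-2^0 implicants → 00000(✓)  00100(✓)  00111(✓)  01000(✓)  01001(✓)  01010(✓)  01100(✓)  01110(✓)  01111(✓)  10000(✓)  10011(✓)  10110(✓)  11000(✓)  11001(✓)  11010(✓)  11011(✓)  11100(✓)  11101(✓)  11110(✓)  11111(✓)
size-2^1 implicants → -0000(✓)  -1000(✓)  -1001(✓)  -1010(✓)  -1100(✓)  -1110(✓)  -1111(✓)  0-000(✓)  0-100(✓)  0-111  00-00(✓)  01-00(✓)  01-10(✓)  010-0(✓)  0100-(✓)  011-0(✓)  0111-(✓)  1-000(✓)  1-011  1-110  11-00(✓)  11-01(✓)  11-10(✓)  11-11(✓)  110-0(✓)  110-1(✓)  1100-(✓)  1101-(✓)  111-0(✓)  111-1(✓)  1110-(✓)  1111-(✓)
size-2^2 implicants → --000  -1-00(✓)  -1-10(✓)  -10-0(✓)  -100-  -11-0(✓)  -111-  0--00  01--0(✓)  11--0(✓)  11--1(✓)  11-0-(✓)  11-1-(✓)  110--(✓)  111--(✓)
size-2^3 implicants → -1--0  11---
Unchecked terms (primes): --000, -1--0, -100-, -111-, 0--00, 0-111, 1-011, 1-110, 11---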